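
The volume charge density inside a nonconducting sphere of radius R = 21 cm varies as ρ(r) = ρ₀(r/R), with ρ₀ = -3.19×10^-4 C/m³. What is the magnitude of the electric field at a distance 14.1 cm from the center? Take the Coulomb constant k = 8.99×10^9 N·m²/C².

Symmetry ⇒ E = E(r) r̂. Gaussian sphere of radius r = 14.1 cm (r < R).
Q_enc = ∫₀^r ρ(r')·4πr'² dr' = (4πρ₀/R) ∫₀^r r'^3 dr' = 4πρ₀ r^4/(4·R) = -1.886e-6 C.
Gauss's law: E·4πr² = Q_enc/ε₀.
E = k|Q_enc|/r² = (8.99×10^9)(1.886×10^-6)/(0.141)² = 8.53×10^5 N/C.

|E| = 8.53e5 N/C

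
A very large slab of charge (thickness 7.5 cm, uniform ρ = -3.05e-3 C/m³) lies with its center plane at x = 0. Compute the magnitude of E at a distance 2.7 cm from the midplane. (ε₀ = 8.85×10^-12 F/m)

By symmetry E is perpendicular to the slab. A Gaussian pillbox from −2.7 cm to +2.7 cm (face area A) lies entirely within the slab.
Q_enc = ρ·(2x)·A and flux = 2EA, so 2EA = 2ρxA/ε₀ ⇒ E = |ρ|x/ε₀.
E = (3.05×10^-3)(0.027)/(8.85×10^-12) = 9.31×10^6 N/C.

9.31×10^6 N/C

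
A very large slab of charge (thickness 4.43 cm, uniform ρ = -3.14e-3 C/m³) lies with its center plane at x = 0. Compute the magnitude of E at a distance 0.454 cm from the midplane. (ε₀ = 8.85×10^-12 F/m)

E ≈ 1.61×10^6 V/m

By symmetry E is perpendicular to the slab. A Gaussian pillbox from −0.454 cm to +0.454 cm (face area A) lies entirely within the slab.
Q_enc = ρ·(2x)·A and flux = 2EA, so 2EA = 2ρxA/ε₀ ⇒ E = |ρ|x/ε₀.
E = (3.14×10^-3)(0.00454)/(8.85×10^-12) = 1.61×10^6 N/C.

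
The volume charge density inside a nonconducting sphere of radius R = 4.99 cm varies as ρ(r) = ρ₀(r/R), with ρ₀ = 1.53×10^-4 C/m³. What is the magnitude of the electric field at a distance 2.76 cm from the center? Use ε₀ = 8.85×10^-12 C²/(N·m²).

Use a concentric Gaussian sphere at r = 2.76 cm (r < R).
Integrate the density: Q_enc = 4π ∫₀^r ρ₀(r'/R)^1 r'² dr' = 4πρ₀ r^4/(4·R) = 5.59×10^-9 C.
Gauss's law: E·4πr² = Q_enc/ε₀.
E = |Q_enc|/(4πε₀r²) = (5.59×10^-9)/(4π·8.85×10^-12·(0.0276)²) = 6.60×10^4 N/C.

|E| ≈ 6.60e4 N/C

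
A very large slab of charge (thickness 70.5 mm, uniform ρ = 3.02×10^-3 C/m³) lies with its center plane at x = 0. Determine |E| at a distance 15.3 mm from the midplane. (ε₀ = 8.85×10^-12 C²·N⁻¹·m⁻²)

|E| = 5.22×10^6 N/C

By symmetry E is perpendicular to the slab. A Gaussian pillbox from −15.3 mm to +15.3 mm (face area A) lies entirely within the slab.
Q_enc = ρ·(2x)·A and flux = 2EA, so 2EA = 2ρxA/ε₀ ⇒ E = |ρ|x/ε₀.
E = (3.02e-3)(0.0153)/(8.85×10^-12) = 5.22e6 N/C.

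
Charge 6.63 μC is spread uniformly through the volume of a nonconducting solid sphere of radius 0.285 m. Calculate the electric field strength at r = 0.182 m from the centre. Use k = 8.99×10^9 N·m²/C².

E = 4.69×10^5 V/m

Symmetry ⇒ E = E(r) r̂. Gaussian sphere of radius r = 0.182 m (r < R).
For a uniform sphere the enclosed fraction is (r/R)³, so Q_enc = (6.63 μC)(0.182/0.285)³ = 1.727×10^-6 C.
Since E is radial and uniform over the Gaussian sphere, Φ = E·4πr² = Q_enc/ε₀.
E = k|Q_enc|/r² = (8.99×10^9)(1.727×10^-6)/(0.182)² = 4.69×10^5 N/C.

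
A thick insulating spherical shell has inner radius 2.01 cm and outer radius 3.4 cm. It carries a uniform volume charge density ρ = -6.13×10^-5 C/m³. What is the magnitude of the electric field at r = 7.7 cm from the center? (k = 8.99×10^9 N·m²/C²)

E = 1.21×10^4 V/m

Take a concentric spherical Gaussian surface of radius r = 7.7 cm (r > 3.4 cm, enclosing the whole shell).
Q_enc = ρ·(4π/3)(b³ − a³) = (-6.13×10^-5)·(4π/3)·((0.034)³ − (0.0201)³) = -8.007×10^-9 C.
Applying ∮E·dA = Q_enc/ε₀ with Φ = E(4πr²):
E = k|Q_enc|/r² = (8.99×10^9)(8.007e-9)/(0.077)² = 1.21e4 N/C.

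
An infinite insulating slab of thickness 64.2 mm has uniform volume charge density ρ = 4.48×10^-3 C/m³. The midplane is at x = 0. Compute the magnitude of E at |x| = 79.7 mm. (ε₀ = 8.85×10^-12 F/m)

The point |x| = 79.7 mm lies outside the slab (half-thickness 0.0321 m). A symmetric pillbox spanning the full slab encloses Q_enc = ρ·d·A.
Flux = 2EA ⇒ E = |ρ|d/(2ε₀), independent of distance outside.
E = (4.48×10^-3)(0.0642)/(2·8.85×10^-12) = 1.62×10^7 N/C.

E ≈ 1.62e7 N/C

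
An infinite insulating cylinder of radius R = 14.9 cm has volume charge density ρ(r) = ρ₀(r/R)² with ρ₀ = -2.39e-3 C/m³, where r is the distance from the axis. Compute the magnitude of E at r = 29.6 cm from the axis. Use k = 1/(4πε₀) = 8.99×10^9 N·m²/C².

Take a coaxial cylindrical Gaussian surface of radius r = 29.6 cm and length L (r > R, full charge per length enclosed).
λ_enc = 2π ∫₀^R ρ₀(r'/R)^2 r' dr' = 2πρ₀R²/4 = -8.335×10^-5 C/m.
Since E is radial and uniform over the curved surface, Φ = E·2πrL = Q_enc/ε₀ = λ_enc L/ε₀.
E = 2k|λ_enc|/r = 2(8.99×10^9)(8.335e-5)/(0.296) = 5.06×10^6 N/C.

5.06e6 V/m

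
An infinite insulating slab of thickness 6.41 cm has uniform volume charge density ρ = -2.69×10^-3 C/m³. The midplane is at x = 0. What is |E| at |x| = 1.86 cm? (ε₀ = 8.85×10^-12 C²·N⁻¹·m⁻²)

By symmetry E is perpendicular to the slab. A Gaussian pillbox from −1.86 cm to +1.86 cm (face area A) lies entirely within the slab.
Q_enc = ρ·(2x)·A and flux = 2EA, so 2EA = 2ρxA/ε₀ ⇒ E = |ρ|x/ε₀.
E = (2.69×10^-3)(0.0186)/(8.85×10^-12) = 5.65×10^6 N/C.

E = 5.65×10^6 N/C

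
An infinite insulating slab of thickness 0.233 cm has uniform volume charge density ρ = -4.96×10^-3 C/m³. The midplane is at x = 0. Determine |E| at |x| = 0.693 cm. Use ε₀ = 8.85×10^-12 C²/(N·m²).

|E| ≈ 6.53×10^5 N/C

The point |x| = 0.693 cm lies outside the slab (half-thickness 0.001165 m). A symmetric pillbox spanning the full slab encloses Q_enc = ρ·d·A.
Flux = 2EA ⇒ E = |ρ|d/(2ε₀), independent of distance outside.
E = (4.96e-3)(0.00233)/(2·8.85×10^-12) = 6.53e5 N/C.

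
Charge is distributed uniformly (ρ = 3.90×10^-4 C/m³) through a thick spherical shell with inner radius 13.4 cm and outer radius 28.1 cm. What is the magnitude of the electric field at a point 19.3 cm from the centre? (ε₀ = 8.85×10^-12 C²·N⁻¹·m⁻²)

Take a concentric spherical Gaussian surface of radius r = 19.3 cm (within the shell material, 13.4 cm < r < 28.1 cm).
Enclosed charge is the volume from a to r: Q_enc = (4π/3)ρ(r³ − a³) = 7.814×10^-6 C.
Since E is radial and uniform over the Gaussian sphere, Φ = E·4πr² = Q_enc/ε₀.
E = |Q_enc|/(4πε₀r²) = (7.814×10^-6)/(4π·8.85×10^-12·(0.193)²) = 1.89e6 N/C.

E = 1.89×10^6 N/C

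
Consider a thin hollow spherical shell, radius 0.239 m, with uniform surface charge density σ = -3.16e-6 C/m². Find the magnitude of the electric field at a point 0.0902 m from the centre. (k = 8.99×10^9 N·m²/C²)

|E| = 0 V/m

Symmetry ⇒ E = E(r) r̂. Gaussian sphere of radius r = 0.0902 m (inside the shell, r < 0.239 m).
All the charge is outside the Gaussian surface: Q_enc = 0, hence E = 0 everywhere inside the shell.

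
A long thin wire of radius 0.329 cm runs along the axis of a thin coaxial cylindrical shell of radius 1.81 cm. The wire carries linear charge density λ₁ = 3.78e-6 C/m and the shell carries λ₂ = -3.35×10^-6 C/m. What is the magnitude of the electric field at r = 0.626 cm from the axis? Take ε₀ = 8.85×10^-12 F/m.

By cylindrical symmetry E is radial; use a coaxial Gaussian cylinder of radius 0.626 cm and length L (between the conductors, 0.329 cm < r < 1.81 cm).
Only the inner wire is enclosed; the outer shell contributes nothing inside itself. λ_enc = λ₁ = 3.78e-6 C/m.
Applying ∮E·dA = Q_enc/ε₀ with the end caps contributing no flux:
E = |λ_enc|/(2πε₀r) = (3.78e-6)/(2π·8.85×10^-12·0.00626) = 1.09e7 N/C.

1.09e7 N/C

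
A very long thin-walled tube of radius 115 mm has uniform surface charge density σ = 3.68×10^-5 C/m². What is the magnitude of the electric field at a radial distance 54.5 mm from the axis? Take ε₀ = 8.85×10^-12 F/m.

Coaxial Gaussian cylinder, radius r = 54.5 mm, length L (r < 115 mm, inside the shell).
All the surface charge lies outside this cylinder: Q_enc = 0, hence E = 0.

E = 0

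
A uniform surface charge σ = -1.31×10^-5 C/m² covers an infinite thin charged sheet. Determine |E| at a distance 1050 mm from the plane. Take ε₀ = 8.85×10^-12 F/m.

|E| = 7.40e5 N/C

By planar symmetry E is perpendicular to the sheet and uniform; use a Gaussian pillbox with flat faces of area A on each side of the sheet.
Only the two end caps contribute flux: Φ = 2EA. With Q_enc = σA, Gauss's law gives E = |σ|/(2ε₀).
E = |σ|/(2ε₀) = (1.31×10^-5)/(2·8.85×10^-12) = 7.40×10^5 N/C.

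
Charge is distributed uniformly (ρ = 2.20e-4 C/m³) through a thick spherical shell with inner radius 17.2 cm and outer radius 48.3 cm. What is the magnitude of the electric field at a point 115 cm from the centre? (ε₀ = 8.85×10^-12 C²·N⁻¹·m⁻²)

By spherical symmetry E is radial; choose a Gaussian sphere of radius r = 115 cm (r > 48.3 cm, enclosing the whole shell).
Q_enc = ρ·(4π/3)(b³ − a³) = (2.20×10^-4)·(4π/3)·((0.483)³ − (0.172)³) = 9.915e-5 C.
Since E is radial and uniform over the Gaussian sphere, Φ = E·4πr² = Q_enc/ε₀.
E = |Q_enc|/(4πε₀r²) = (9.915×10^-5)/(4π·8.85×10^-12·(1.15)²) = 6.74×10^5 N/C.

E = 6.74e5 N/C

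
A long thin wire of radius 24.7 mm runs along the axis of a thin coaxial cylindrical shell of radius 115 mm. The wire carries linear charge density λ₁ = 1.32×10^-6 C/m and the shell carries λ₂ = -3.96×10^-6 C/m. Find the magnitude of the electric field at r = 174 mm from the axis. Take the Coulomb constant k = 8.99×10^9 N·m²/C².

By cylindrical symmetry E is radial; use a coaxial Gaussian cylinder of radius 174 mm and length L (r > 115 mm, enclosing both).
λ_enc = λ₁ + λ₂ = (1.32×10^-6) + (-3.96×10^-6) = -2.64×10^-6 C/m.
Applying ∮E·dA = Q_enc/ε₀ with the end caps contributing no flux:
E = 2k|λ_enc|/r = 2(8.99×10^9)(2.64×10^-6)/(0.174) = 2.73×10^5 N/C.

|E| ≈ 2.73×10^5 N/C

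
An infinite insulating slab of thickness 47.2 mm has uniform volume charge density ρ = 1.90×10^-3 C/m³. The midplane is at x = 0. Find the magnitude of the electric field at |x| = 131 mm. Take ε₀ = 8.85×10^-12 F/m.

E ≈ 5.07×10^6 N/C

The point |x| = 131 mm lies outside the slab (half-thickness 0.0236 m). A symmetric pillbox spanning the full slab encloses Q_enc = ρ·d·A.
Flux = 2EA ⇒ E = |ρ|d/(2ε₀), independent of distance outside.
E = (1.90×10^-3)(0.0472)/(2·8.85×10^-12) = 5.07×10^6 N/C.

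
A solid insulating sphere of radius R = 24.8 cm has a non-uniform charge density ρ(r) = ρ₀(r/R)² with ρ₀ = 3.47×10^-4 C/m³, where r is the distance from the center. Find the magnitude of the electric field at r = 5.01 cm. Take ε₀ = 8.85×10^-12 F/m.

E ≈ 1.60e4 N/C

By spherical symmetry E is radial; choose a Gaussian sphere of radius r = 5.01 cm (r < R).
Q_enc = ∫₀^r ρ(r')·4πr'² dr' = (4πρ₀/R²) ∫₀^r r'^4 dr' = 4πρ₀ r^5/(5·R²) = 4.476×10^-9 C.
Gauss's law: E·4πr² = Q_enc/ε₀.
E = |Q_enc|/(4πε₀r²) = (4.476×10^-9)/(4π·8.85×10^-12·(0.0501)²) = 1.60e4 N/C.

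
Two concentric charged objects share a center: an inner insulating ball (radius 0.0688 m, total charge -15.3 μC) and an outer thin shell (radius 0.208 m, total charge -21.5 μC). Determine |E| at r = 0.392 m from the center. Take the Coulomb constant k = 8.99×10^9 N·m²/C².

|E| = 2.15×10^6 V/m

Take a concentric spherical Gaussian surface of radius r = 0.392 m (r > 0.208 m, enclosing both).
Q_enc = (-15.3 μC) + (-21.5 μC) = -3.68×10^-5 C.
Since E is radial and uniform over the Gaussian sphere, Φ = E·4πr² = Q_enc/ε₀.
E = k|Q_enc|/r² = (8.99×10^9)(3.68×10^-5)/(0.392)² = 2.15×10^6 N/C.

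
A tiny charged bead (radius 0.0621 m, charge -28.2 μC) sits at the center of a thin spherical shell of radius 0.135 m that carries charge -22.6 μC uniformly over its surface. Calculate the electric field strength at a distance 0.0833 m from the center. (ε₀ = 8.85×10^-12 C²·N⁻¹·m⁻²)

3.65e7 N/C

By spherical symmetry E is radial; choose a Gaussian sphere of radius r = 0.0833 m (between the bodies, 0.0621 m < r < 0.135 m).
Only the inner charge is enclosed; the outer shell contributes nothing inside itself. Q_enc = -28.2 μC = -2.82×10^-5 C.
By Gauss's law, ∮E·dA = E·4πr² = Q_enc/ε₀.
E = |Q_enc|/(4πε₀r²) = (2.82×10^-5)/(4π·8.85×10^-12·(0.0833)²) = 3.65×10^7 N/C.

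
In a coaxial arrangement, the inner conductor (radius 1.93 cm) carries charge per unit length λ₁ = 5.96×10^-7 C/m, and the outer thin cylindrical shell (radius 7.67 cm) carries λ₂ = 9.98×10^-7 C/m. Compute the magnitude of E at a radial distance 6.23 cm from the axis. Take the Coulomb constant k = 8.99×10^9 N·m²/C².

By cylindrical symmetry E is radial; use a coaxial Gaussian cylinder of radius 6.23 cm and length L (between the conductors, 1.93 cm < r < 7.67 cm).
The shell at 7.67 cm lies outside the Gaussian surface, so λ_enc = λ₁ = 5.96×10^-7 C/m.
By Gauss's law (flux through the curved wall only), E·2πrL = λ_enc L/ε₀.
E = 2k|λ_enc|/r = 2(8.99×10^9)(5.96×10^-7)/(0.0623) = 1.72×10^5 N/C.

|E| ≈ 1.72e5 N/C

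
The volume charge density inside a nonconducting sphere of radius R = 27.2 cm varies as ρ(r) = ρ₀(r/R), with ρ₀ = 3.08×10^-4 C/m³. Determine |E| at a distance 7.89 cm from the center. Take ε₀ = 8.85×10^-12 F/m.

Take a concentric spherical Gaussian surface of radius r = 7.89 cm (r < R).
Q_enc = ∫₀^r ρ(r')·4πr'² dr' = (4πρ₀/R) ∫₀^r r'^3 dr' = 4πρ₀ r^4/(4·R) = 1.379×10^-7 C.
Gauss's law: E·4πr² = Q_enc/ε₀.
E = |Q_enc|/(4πε₀r²) = (1.379×10^-7)/(4π·8.85×10^-12·(0.0789)²) = 1.99×10^5 N/C.

|E| ≈ 1.99e5 V/m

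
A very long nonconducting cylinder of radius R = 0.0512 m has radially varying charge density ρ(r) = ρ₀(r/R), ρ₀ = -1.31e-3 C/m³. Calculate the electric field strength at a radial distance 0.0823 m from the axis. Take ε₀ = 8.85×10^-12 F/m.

1.57×10^6 N/C

Take a coaxial cylindrical Gaussian surface of radius r = 0.0823 m and length L (r > R, full charge per length enclosed).
λ_enc = 2π ∫₀^R ρ₀(r'/R)^1 r' dr' = 2πρ₀R²/3 = -7.192e-6 C/m.
Since E is radial and uniform over the curved surface, Φ = E·2πrL = Q_enc/ε₀ = λ_enc L/ε₀.
E = |λ_enc|/(2πε₀r) = (7.192×10^-6)/(2π·8.85×10^-12·0.0823) = 1.57e6 N/C.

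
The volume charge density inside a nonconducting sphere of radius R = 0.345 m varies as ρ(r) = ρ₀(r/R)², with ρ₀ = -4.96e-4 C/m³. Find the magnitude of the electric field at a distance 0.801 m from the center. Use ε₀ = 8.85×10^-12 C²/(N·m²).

|E| = 7.17e5 N/C

Symmetry ⇒ E = E(r) r̂. Gaussian sphere of radius r = 0.801 m (r > R, all charge enclosed).
Q_enc = 4π ∫₀^R ρ₀(r'/R)^2 r'² dr' = 4πρ₀R³/5 = -5.119e-5 C.
Applying ∮E·dA = Q_enc/ε₀ with Φ = E(4πr²):
E = |Q_enc|/(4πε₀r²) = (5.119e-5)/(4π·8.85×10^-12·(0.801)²) = 7.17e5 N/C.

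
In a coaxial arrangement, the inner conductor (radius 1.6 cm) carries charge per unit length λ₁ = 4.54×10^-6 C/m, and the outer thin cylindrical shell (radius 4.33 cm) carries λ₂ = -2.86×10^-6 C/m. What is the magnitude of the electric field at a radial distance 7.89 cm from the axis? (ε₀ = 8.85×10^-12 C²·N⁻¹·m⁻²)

Coaxial Gaussian cylinder, radius r = 7.89 cm, length L (r > 4.33 cm, enclosing both).
λ_enc = λ₁ + λ₂ = (4.54e-6) + (-2.86e-6) = 1.68e-6 C/m.
By Gauss's law (flux through the curved wall only), E·2πrL = λ_enc L/ε₀.
E = |λ_enc|/(2πε₀r) = (1.68e-6)/(2π·8.85×10^-12·0.0789) = 3.83e5 N/C.

3.83×10^5 V/m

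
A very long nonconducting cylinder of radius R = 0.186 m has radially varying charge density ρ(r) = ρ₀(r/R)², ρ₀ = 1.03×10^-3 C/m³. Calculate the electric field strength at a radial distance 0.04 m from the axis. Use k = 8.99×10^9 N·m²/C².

By cylindrical symmetry E is radial; use a coaxial Gaussian cylinder of radius 0.04 m and length L (r < R).
λ_enc = ∫₀^r ρ(r')·2πr' dr' = (2πρ₀/R²)·r^4/4 = 1.197×10^-7 C/m.
By Gauss's law (flux through the curved wall only), E·2πrL = λ_enc L/ε₀.
E = 2k|λ_enc|/r = 2(8.99×10^9)(1.197×10^-7)/(0.04) = 5.38×10^4 N/C.

E ≈ 5.38e4 N/C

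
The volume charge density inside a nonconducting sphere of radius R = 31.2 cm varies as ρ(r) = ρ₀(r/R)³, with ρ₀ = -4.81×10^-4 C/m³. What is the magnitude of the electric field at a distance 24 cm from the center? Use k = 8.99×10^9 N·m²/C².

|E| = 9.89e5 N/C

Symmetry ⇒ E = E(r) r̂. Gaussian sphere of radius r = 24 cm (r < R).
Integrate the density: Q_enc = 4π ∫₀^r ρ₀(r'/R)^3 r'² dr' = 4πρ₀ r^6/(6·R³) = -6.339e-6 C.
Applying ∮E·dA = Q_enc/ε₀ with Φ = E(4πr²):
E = k|Q_enc|/r² = (8.99×10^9)(6.339×10^-6)/(0.24)² = 9.89×10^5 N/C.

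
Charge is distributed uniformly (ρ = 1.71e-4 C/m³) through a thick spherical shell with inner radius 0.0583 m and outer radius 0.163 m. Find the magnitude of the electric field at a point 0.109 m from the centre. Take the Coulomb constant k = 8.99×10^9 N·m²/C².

5.94×10^5 N/C

Take a concentric spherical Gaussian surface of radius r = 0.109 m (within the shell material, 0.0583 m < r < 0.163 m).
Enclosed charge is the volume from a to r: Q_enc = (4π/3)ρ(r³ − a³) = 7.857e-7 C.
Since E is radial and uniform over the Gaussian sphere, Φ = E·4πr² = Q_enc/ε₀.
E = k|Q_enc|/r² = (8.99×10^9)(7.857e-7)/(0.109)² = 5.94×10^5 N/C.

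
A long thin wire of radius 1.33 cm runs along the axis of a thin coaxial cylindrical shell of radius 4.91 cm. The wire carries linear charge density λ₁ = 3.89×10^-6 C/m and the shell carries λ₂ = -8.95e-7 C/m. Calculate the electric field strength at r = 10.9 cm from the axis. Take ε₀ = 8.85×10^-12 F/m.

Coaxial Gaussian cylinder, radius r = 10.9 cm, length L (r > 4.91 cm, enclosing both).
λ_enc = λ₁ + λ₂ = (3.89×10^-6) + (-8.95×10^-7) = 2.995×10^-6 C/m.
Gauss's law: E·2πrL = λ_enc L/ε₀.
E = |λ_enc|/(2πε₀r) = (2.995e-6)/(2π·8.85×10^-12·0.109) = 4.94×10^5 N/C.

|E| = 4.94×10^5 N/C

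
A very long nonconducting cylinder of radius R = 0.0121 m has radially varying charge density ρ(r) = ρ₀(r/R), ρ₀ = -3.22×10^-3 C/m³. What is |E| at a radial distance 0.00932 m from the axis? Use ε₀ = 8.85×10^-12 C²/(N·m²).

E = 8.71×10^5 N/C

Take a coaxial cylindrical Gaussian surface of radius r = 0.00932 m and length L (r < R).
λ_enc = ∫₀^r ρ(r')·2πr' dr' = (2πρ₀/R)·r^3/3 = -4.512e-7 C/m.
Applying ∮E·dA = Q_enc/ε₀ with the end caps contributing no flux:
E = |λ_enc|/(2πε₀r) = (4.512×10^-7)/(2π·8.85×10^-12·0.00932) = 8.71×10^5 N/C.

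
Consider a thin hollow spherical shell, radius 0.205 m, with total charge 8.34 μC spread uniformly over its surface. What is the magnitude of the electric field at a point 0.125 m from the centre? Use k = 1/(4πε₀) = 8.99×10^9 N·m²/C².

Symmetry ⇒ E = E(r) r̂. Gaussian sphere of radius r = 0.125 m (inside the shell, r < 0.205 m).
No charge lies within this surface, so Q_enc = 0 and Gauss's law gives E·4πr² = 0 ⇒ E = 0.

E = 0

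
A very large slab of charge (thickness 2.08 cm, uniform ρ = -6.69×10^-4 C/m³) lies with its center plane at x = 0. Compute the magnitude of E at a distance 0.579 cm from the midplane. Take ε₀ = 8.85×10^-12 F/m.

E ≈ 4.38×10^5 N/C

By symmetry E is perpendicular to the slab. A Gaussian pillbox from −0.579 cm to +0.579 cm (face area A) lies entirely within the slab.
Q_enc = ρ·(2x)·A and flux = 2EA, so 2EA = 2ρxA/ε₀ ⇒ E = |ρ|x/ε₀.
E = (6.69e-4)(0.00579)/(8.85×10^-12) = 4.38×10^5 N/C.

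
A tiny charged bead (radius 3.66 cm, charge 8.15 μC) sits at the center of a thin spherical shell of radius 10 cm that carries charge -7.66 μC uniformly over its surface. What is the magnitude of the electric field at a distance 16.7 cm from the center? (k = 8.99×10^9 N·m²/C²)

E ≈ 1.58×10^5 V/m

Take a concentric spherical Gaussian surface of radius r = 16.7 cm (r > 10 cm, enclosing both).
Q_enc = (8.15 μC) + (-7.66 μC) = 4.90×10^-7 C.
Applying ∮E·dA = Q_enc/ε₀ with Φ = E(4πr²):
E = k|Q_enc|/r² = (8.99×10^9)(4.90×10^-7)/(0.167)² = 1.58e5 N/C.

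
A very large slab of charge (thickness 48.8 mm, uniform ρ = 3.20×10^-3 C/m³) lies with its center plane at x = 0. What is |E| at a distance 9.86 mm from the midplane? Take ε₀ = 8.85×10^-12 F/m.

By symmetry E is perpendicular to the slab. A Gaussian pillbox from −9.86 mm to +9.86 mm (face area A) lies entirely within the slab.
Q_enc = ρ·(2x)·A and flux = 2EA, so 2EA = 2ρxA/ε₀ ⇒ E = |ρ|x/ε₀.
E = (3.20×10^-3)(0.00986)/(8.85×10^-12) = 3.57×10^6 N/C.

E ≈ 3.57e6 N/C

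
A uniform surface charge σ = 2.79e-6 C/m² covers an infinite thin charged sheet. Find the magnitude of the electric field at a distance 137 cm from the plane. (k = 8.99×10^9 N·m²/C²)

The symmetry is planar: E is normal to the sheet and the same magnitude on both sides. Take a pillbox straddling the sheet with end-cap area A.
Flux Φ = 2EA and Q_enc = σA, so 2EA = σA/ε₀ ⇒ E = |σ|/(2ε₀), independent of distance.
E = 2πk|σ| = 2π(8.99×10^9)(2.79×10^-6) = 1.58e5 N/C.

E = 1.58×10^5 N/C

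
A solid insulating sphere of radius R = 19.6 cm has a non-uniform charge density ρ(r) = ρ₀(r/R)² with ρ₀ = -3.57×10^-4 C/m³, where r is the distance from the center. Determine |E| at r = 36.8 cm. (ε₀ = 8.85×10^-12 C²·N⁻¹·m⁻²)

By spherical symmetry E is radial; choose a Gaussian sphere of radius r = 36.8 cm (r > R, all charge enclosed).
Q_enc = 4π ∫₀^R ρ₀(r'/R)^2 r'² dr' = 4πρ₀R³/5 = -6.756e-6 C.
Gauss's law: E·4πr² = Q_enc/ε₀.
E = |Q_enc|/(4πε₀r²) = (6.756e-6)/(4π·8.85×10^-12·(0.368)²) = 4.49×10^5 N/C.

4.49×10^5 V/m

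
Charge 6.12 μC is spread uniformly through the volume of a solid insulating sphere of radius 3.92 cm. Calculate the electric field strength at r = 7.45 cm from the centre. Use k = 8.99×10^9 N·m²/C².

By spherical symmetry E is radial; choose a Gaussian sphere of radius r = 7.45 cm (r > R, so the entire charge is enclosed).
Q_enc = 6.12 μC = 6.12×10^-6 C.
By Gauss's law, ∮E·dA = E·4πr² = Q_enc/ε₀.
E = k|Q_enc|/r² = (8.99×10^9)(6.12e-6)/(0.0745)² = 9.91e6 N/C.

E = 9.91×10^6 N/C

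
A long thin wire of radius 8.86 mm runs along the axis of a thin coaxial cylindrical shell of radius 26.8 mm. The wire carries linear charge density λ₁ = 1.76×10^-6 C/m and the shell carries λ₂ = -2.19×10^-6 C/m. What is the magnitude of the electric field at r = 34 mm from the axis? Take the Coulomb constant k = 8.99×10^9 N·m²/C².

Coaxial Gaussian cylinder, radius r = 34 mm, length L (r > 26.8 mm, enclosing both).
λ_enc = λ₁ + λ₂ = (1.76×10^-6) + (-2.19e-6) = -4.30×10^-7 C/m.
By Gauss's law (flux through the curved wall only), E·2πrL = λ_enc L/ε₀.
E = 2k|λ_enc|/r = 2(8.99×10^9)(4.30×10^-7)/(0.034) = 2.27e5 N/C.

E ≈ 2.27e5 V/m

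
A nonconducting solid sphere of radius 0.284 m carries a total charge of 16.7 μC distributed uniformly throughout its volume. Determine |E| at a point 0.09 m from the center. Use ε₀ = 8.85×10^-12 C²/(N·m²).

By spherical symmetry E is radial; choose a Gaussian sphere of radius r = 0.09 m (r < R).
For a uniform sphere the enclosed fraction is (r/R)³, so Q_enc = (16.7 μC)(0.09/0.284)³ = 5.315e-7 C.
Gauss's law: E·4πr² = Q_enc/ε₀.
E = |Q_enc|/(4πε₀r²) = (5.315e-7)/(4π·8.85×10^-12·(0.09)²) = 5.90×10^5 N/C.

E ≈ 5.90×10^5 N/C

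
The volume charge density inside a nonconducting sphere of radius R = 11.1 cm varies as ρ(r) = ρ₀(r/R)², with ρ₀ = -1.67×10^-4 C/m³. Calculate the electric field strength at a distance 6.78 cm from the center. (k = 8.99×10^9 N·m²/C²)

E ≈ 9.54×10^4 N/C

Use a concentric Gaussian sphere at r = 6.78 cm (r < R).
Integrate the density: Q_enc = 4π ∫₀^r ρ₀(r'/R)^2 r'² dr' = 4πρ₀ r^5/(5·R²) = -4.88×10^-8 C.
Gauss's law: E·4πr² = Q_enc/ε₀.
E = k|Q_enc|/r² = (8.99×10^9)(4.88×10^-8)/(0.0678)² = 9.54e4 N/C.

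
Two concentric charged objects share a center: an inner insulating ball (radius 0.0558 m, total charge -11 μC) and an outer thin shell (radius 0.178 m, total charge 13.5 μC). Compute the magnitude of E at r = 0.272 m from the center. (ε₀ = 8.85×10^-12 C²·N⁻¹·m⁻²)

Use a concentric Gaussian sphere at r = 0.272 m (r > 0.178 m, enclosing both).
Q_enc = (-11 μC) + (13.5 μC) = 2.50×10^-6 C.
Applying ∮E·dA = Q_enc/ε₀ with Φ = E(4πr²):
E = |Q_enc|/(4πε₀r²) = (2.50×10^-6)/(4π·8.85×10^-12·(0.272)²) = 3.04×10^5 N/C.

E ≈ 3.04×10^5 V/m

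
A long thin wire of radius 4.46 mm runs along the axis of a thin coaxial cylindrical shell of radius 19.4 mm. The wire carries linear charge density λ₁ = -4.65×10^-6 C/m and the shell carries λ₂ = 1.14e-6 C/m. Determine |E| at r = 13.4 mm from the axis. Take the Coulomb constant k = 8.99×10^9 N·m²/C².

E ≈ 6.24×10^6 V/m

By cylindrical symmetry E is radial; use a coaxial Gaussian cylinder of radius 13.4 mm and length L (between the conductors, 4.46 mm < r < 19.4 mm).
The shell at 19.4 mm lies outside the Gaussian surface, so λ_enc = λ₁ = -4.65e-6 C/m.
By Gauss's law (flux through the curved wall only), E·2πrL = λ_enc L/ε₀.
E = 2k|λ_enc|/r = 2(8.99×10^9)(4.65×10^-6)/(0.0134) = 6.24×10^6 N/C.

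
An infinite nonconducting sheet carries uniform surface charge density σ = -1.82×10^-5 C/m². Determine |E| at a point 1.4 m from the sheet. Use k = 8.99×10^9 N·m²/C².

By planar symmetry E is perpendicular to the sheet and uniform; use a Gaussian pillbox with flat faces of area A on each side of the sheet.
Flux Φ = 2EA and Q_enc = σA, so 2EA = σA/ε₀ ⇒ E = |σ|/(2ε₀), independent of distance.
E = 2πk|σ| = 2π(8.99×10^9)(1.82×10^-5) = 1.03e6 N/C.

1.03e6 N/C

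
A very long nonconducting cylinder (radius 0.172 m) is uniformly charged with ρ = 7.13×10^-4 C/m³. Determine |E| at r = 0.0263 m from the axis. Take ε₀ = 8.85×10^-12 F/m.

By cylindrical symmetry E is radial; use a coaxial Gaussian cylinder of radius 0.0263 m and length L (r < R).
Charge inside radius r per length L is ρ·πr²·L, so λ_enc = ρπr² = 1.549e-6 C/m.
Since E is radial and uniform over the curved surface, Φ = E·2πrL = Q_enc/ε₀ = λ_enc L/ε₀.
E = |λ_enc|/(2πε₀r) = (1.549e-6)/(2π·8.85×10^-12·0.0263) = 1.06×10^6 N/C.

E = 1.06e6 V/m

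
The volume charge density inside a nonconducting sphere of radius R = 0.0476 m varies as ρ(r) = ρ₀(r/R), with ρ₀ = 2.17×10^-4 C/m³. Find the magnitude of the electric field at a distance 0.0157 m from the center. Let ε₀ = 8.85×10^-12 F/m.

Symmetry ⇒ E = E(r) r̂. Gaussian sphere of radius r = 0.0157 m (r < R).
Integrate the density: Q_enc = 4π ∫₀^r ρ₀(r'/R)^1 r'² dr' = 4πρ₀ r^4/(4·R) = 8.702×10^-10 C.
Gauss's law: E·4πr² = Q_enc/ε₀.
E = |Q_enc|/(4πε₀r²) = (8.702×10^-10)/(4π·8.85×10^-12·(0.0157)²) = 3.17×10^4 N/C.

E ≈ 3.17e4 N/C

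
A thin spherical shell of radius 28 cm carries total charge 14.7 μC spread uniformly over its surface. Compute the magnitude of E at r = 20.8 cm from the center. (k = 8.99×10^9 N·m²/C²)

Symmetry ⇒ E = E(r) r̂. Gaussian sphere of radius r = 20.8 cm (inside the shell, r < 28 cm).
No charge lies within this surface, so Q_enc = 0 and Gauss's law gives E·4πr² = 0 ⇒ E = 0.

E = 0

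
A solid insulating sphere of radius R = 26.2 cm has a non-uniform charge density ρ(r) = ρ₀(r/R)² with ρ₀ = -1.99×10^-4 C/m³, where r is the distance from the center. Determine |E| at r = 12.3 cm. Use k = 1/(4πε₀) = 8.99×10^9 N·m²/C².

1.22×10^5 N/C

Symmetry ⇒ E = E(r) r̂. Gaussian sphere of radius r = 12.3 cm (r < R).
Integrate the density: Q_enc = 4π ∫₀^r ρ₀(r'/R)^2 r'² dr' = 4πρ₀ r^5/(5·R²) = -2.051e-7 C.
Since E is radial and uniform over the Gaussian sphere, Φ = E·4πr² = Q_enc/ε₀.
E = k|Q_enc|/r² = (8.99×10^9)(2.051e-7)/(0.123)² = 1.22×10^5 N/C.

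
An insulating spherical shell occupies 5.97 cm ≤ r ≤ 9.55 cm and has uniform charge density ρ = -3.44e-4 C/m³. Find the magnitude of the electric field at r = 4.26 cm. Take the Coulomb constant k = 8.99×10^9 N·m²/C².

Use a concentric Gaussian sphere at r = 4.26 cm (r < 5.97 cm, inside the empty cavity).
Q_enc = 0 (all charge lies at larger r); Gauss's law gives E = 0.

E = 0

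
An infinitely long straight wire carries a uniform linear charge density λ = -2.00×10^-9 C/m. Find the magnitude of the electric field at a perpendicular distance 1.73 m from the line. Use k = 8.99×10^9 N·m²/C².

E = 20.8 N/C

Coaxial Gaussian cylinder, radius r = 1.73 m, length L.
Q_enc = λL, so λ_enc = -2.00e-9 C/m.
Gauss's law: E·2πrL = λ_enc L/ε₀.
E = 2k|λ_enc|/r = 2(8.99×10^9)(2.00×10^-9)/(1.73) = 20.8 N/C.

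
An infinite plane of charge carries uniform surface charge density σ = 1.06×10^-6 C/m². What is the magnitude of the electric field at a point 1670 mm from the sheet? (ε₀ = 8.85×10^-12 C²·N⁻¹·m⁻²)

Choose a cylindrical pillbox piercing the sheet, end faces (area A) parallel to it.
Only the two end caps contribute flux: Φ = 2EA. With Q_enc = σA, Gauss's law gives E = |σ|/(2ε₀).
E = |σ|/(2ε₀) = (1.06×10^-6)/(2·8.85×10^-12) = 5.99e4 N/C.

E = 5.99×10^4 V/m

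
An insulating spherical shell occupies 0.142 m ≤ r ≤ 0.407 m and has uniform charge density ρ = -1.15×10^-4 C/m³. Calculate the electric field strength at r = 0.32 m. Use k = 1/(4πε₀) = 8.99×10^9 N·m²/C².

|E| ≈ 1.26×10^6 V/m

Take a concentric spherical Gaussian surface of radius r = 0.32 m (within the shell material, 0.142 m < r < 0.407 m).
Only the shell between 0.142 m and r is enclosed: Q_enc = ρ·(4π/3)(r³ − a³) = (-1.15×10^-4)·(4π/3)·((0.32)³ − (0.142)³) = -1.441×10^-5 C.
Since E is radial and uniform over the Gaussian sphere, Φ = E·4πr² = Q_enc/ε₀.
E = k|Q_enc|/r² = (8.99×10^9)(1.441×10^-5)/(0.32)² = 1.26×10^6 N/C.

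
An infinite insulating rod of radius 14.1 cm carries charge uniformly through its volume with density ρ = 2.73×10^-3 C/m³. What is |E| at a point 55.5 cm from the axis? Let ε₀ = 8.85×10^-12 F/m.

Take a coaxial cylindrical Gaussian surface of radius r = 55.5 cm and length L (r > 14.1 cm, full cross-section enclosed).
λ_enc = ρ·πR² = (2.73e-3)π(0.141)² = 1.705e-4 C/m.
Applying ∮E·dA = Q_enc/ε₀ with the end caps contributing no flux:
E = |λ_enc|/(2πε₀r) = (1.705×10^-4)/(2π·8.85×10^-12·0.555) = 5.53×10^6 N/C.

E = 5.53e6 N/C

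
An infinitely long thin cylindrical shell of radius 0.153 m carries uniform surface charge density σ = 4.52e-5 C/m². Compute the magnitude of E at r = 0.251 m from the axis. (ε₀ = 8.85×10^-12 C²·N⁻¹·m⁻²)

|E| ≈ 3.11e6 V/m

Take a coaxial cylindrical Gaussian surface of radius r = 0.251 m and length L (r > 0.153 m).
The whole shell is enclosed: λ_enc = σ·2πR = (4.52×10^-5)·2π·(0.153) = 4.345×10^-5 C/m.
Applying ∮E·dA = Q_enc/ε₀ with the end caps contributing no flux:
E = |λ_enc|/(2πε₀r) = (4.345×10^-5)/(2π·8.85×10^-12·0.251) = 3.11×10^6 N/C.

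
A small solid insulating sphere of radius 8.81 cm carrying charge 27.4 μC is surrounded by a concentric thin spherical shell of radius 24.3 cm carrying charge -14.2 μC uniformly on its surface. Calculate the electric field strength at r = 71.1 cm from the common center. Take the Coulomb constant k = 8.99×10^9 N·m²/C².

|E| = 2.35e5 N/C

Take a concentric spherical Gaussian surface of radius r = 71.1 cm (r > 24.3 cm, enclosing both).
Q_enc = (27.4 μC) + (-14.2 μC) = 1.32×10^-5 C.
Since E is radial and uniform over the Gaussian sphere, Φ = E·4πr² = Q_enc/ε₀.
E = k|Q_enc|/r² = (8.99×10^9)(1.32×10^-5)/(0.711)² = 2.35×10^5 N/C.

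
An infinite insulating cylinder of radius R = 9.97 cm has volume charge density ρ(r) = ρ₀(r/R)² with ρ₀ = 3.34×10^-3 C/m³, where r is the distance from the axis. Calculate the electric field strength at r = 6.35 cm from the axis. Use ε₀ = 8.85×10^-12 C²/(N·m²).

2.43×10^6 V/m

By cylindrical symmetry E is radial; use a coaxial Gaussian cylinder of radius 6.35 cm and length L (r < R).
λ_enc = ∫₀^r ρ(r')·2πr' dr' = (2πρ₀/R²)·r^4/4 = 8.582e-6 C/m.
Applying ∮E·dA = Q_enc/ε₀ with the end caps contributing no flux:
E = |λ_enc|/(2πε₀r) = (8.582e-6)/(2π·8.85×10^-12·0.0635) = 2.43×10^6 N/C.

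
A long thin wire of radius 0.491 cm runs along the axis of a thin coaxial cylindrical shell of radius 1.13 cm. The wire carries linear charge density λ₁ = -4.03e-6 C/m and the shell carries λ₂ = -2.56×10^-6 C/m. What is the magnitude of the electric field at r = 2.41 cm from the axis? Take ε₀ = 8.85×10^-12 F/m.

Coaxial Gaussian cylinder, radius r = 2.41 cm, length L (r > 1.13 cm, enclosing both).
λ_enc = λ₁ + λ₂ = (-4.03e-6) + (-2.56×10^-6) = -6.59e-6 C/m.
By Gauss's law (flux through the curved wall only), E·2πrL = λ_enc L/ε₀.
E = |λ_enc|/(2πε₀r) = (6.59×10^-6)/(2π·8.85×10^-12·0.0241) = 4.92e6 N/C.

E ≈ 4.92×10^6 N/C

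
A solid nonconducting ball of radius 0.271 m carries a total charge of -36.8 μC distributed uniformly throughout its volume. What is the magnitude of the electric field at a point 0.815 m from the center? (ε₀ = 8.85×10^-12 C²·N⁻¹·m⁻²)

Use a concentric Gaussian sphere at r = 0.815 m (r > R, so the entire charge is enclosed).
Q_enc = -36.8 μC = -3.68e-5 C.
By Gauss's law, ∮E·dA = E·4πr² = Q_enc/ε₀.
E = |Q_enc|/(4πε₀r²) = (3.68e-5)/(4π·8.85×10^-12·(0.815)²) = 4.98×10^5 N/C.

4.98e5 V/m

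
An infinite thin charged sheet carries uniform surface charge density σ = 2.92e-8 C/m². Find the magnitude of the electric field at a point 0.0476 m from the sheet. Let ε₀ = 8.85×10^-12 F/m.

E = 1.65×10^3 N/C

Choose a cylindrical pillbox piercing the sheet, end faces (area A) parallel to it.
Only the two end caps contribute flux: Φ = 2EA. With Q_enc = σA, Gauss's law gives E = |σ|/(2ε₀).
E = |σ|/(2ε₀) = (2.92×10^-8)/(2·8.85×10^-12) = 1.65e3 N/C.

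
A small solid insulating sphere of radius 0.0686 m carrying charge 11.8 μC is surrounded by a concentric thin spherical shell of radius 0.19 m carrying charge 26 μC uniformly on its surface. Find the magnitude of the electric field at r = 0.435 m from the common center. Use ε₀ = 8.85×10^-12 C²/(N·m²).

Symmetry ⇒ E = E(r) r̂. Gaussian sphere of radius r = 0.435 m (r > 0.19 m, enclosing both).
Q_enc = (11.8 μC) + (26 μC) = 3.78×10^-5 C.
Applying ∮E·dA = Q_enc/ε₀ with Φ = E(4πr²):
E = |Q_enc|/(4πε₀r²) = (3.78e-5)/(4π·8.85×10^-12·(0.435)²) = 1.80×10^6 N/C.

1.80×10^6 N/C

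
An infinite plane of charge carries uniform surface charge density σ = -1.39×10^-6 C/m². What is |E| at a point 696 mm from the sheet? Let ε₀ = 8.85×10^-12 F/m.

Choose a cylindrical pillbox piercing the sheet, end faces (area A) parallel to it.
Flux Φ = 2EA and Q_enc = σA, so 2EA = σA/ε₀ ⇒ E = |σ|/(2ε₀), independent of distance.
E = |σ|/(2ε₀) = (1.39×10^-6)/(2·8.85×10^-12) = 7.85×10^4 N/C.

|E| = 7.85×10^4 N/C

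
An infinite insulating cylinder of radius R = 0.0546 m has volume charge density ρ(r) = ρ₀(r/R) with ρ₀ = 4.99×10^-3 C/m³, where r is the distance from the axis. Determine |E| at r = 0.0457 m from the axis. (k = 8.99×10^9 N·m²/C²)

Choose a coaxial cylinder of radius r = 0.0457 m (arbitrary length L) as the Gaussian surface (r < R).
Integrating ρ over the cross-section to radius r: λ_enc = (2πρ₀/R) ∫₀^r r'^2 dr' = 2πρ₀ r^3/(3·R) = 1.827×10^-5 C/m.
Gauss's law: E·2πrL = λ_enc L/ε₀.
E = 2k|λ_enc|/r = 2(8.99×10^9)(1.827×10^-5)/(0.0457) = 7.19×10^6 N/C.

E = 7.19×10^6 N/C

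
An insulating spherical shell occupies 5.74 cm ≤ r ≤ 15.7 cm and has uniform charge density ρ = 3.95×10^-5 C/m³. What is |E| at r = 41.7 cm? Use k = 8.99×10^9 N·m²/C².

Symmetry ⇒ E = E(r) r̂. Gaussian sphere of radius r = 41.7 cm (r > 15.7 cm, enclosing the whole shell).
Q_enc = ρ·(4π/3)(b³ − a³) = (3.95e-5)·(4π/3)·((0.157)³ − (0.0574)³) = 6.09e-7 C.
Since E is radial and uniform over the Gaussian sphere, Φ = E·4πr² = Q_enc/ε₀.
E = k|Q_enc|/r² = (8.99×10^9)(6.09×10^-7)/(0.417)² = 3.15×10^4 N/C.

E = 3.15e4 N/C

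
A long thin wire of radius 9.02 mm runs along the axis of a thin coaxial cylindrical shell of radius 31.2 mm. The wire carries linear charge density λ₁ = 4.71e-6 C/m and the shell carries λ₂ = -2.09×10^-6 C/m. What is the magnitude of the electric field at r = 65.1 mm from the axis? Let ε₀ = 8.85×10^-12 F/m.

By cylindrical symmetry E is radial; use a coaxial Gaussian cylinder of radius 65.1 mm and length L (r > 31.2 mm, enclosing both).
λ_enc = λ₁ + λ₂ = (4.71×10^-6) + (-2.09×10^-6) = 2.62×10^-6 C/m.
Applying ∮E·dA = Q_enc/ε₀ with the end caps contributing no flux:
E = |λ_enc|/(2πε₀r) = (2.62×10^-6)/(2π·8.85×10^-12·0.0651) = 7.24e5 N/C.

7.24×10^5 N/C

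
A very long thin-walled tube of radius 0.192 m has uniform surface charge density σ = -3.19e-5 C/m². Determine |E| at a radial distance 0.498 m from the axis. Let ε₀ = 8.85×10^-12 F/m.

E ≈ 1.39×10^6 N/C

Coaxial Gaussian cylinder, radius r = 0.498 m, length L (r > 0.192 m).
The whole shell is enclosed: λ_enc = σ·2πR = (-3.19e-5)·2π·(0.192) = -3.848×10^-5 C/m.
Since E is radial and uniform over the curved surface, Φ = E·2πrL = Q_enc/ε₀ = λ_enc L/ε₀.
E = |λ_enc|/(2πε₀r) = (3.848e-5)/(2π·8.85×10^-12·0.498) = 1.39e6 N/C.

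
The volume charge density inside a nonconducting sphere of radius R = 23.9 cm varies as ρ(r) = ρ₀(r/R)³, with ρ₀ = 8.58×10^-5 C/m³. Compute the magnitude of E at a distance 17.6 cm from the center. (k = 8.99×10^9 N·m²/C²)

By spherical symmetry E is radial; choose a Gaussian sphere of radius r = 17.6 cm (r < R).
Integrate the density: Q_enc = 4π ∫₀^r ρ₀(r'/R)^3 r'² dr' = 4πρ₀ r^6/(6·R³) = 3.912×10^-7 C.
Gauss's law: E·4πr² = Q_enc/ε₀.
E = k|Q_enc|/r² = (8.99×10^9)(3.912×10^-7)/(0.176)² = 1.14×10^5 N/C.

|E| = 1.14×10^5 V/m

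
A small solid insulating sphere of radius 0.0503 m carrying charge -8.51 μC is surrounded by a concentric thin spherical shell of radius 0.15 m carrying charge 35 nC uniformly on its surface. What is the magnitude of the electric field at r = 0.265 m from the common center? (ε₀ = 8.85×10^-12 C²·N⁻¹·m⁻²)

Use a concentric Gaussian sphere at r = 0.265 m (r > 0.15 m, enclosing both).
Q_enc = (-8.51 μC) + (35 nC) = -8.475×10^-6 C.
Gauss's law: E·4πr² = Q_enc/ε₀.
E = |Q_enc|/(4πε₀r²) = (8.475×10^-6)/(4π·8.85×10^-12·(0.265)²) = 1.09e6 N/C.

1.09×10^6 N/C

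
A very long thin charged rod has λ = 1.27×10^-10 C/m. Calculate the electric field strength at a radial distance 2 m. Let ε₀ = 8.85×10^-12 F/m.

|E| ≈ 1.14 N/C

By cylindrical symmetry E is radial; use a coaxial Gaussian cylinder of radius 2 m and length L.
Q_enc = λL, so λ_enc = 1.27e-10 C/m.
Since E is radial and uniform over the curved surface, Φ = E·2πrL = Q_enc/ε₀ = λ_enc L/ε₀.
E = |λ_enc|/(2πε₀r) = (1.27×10^-10)/(2π·8.85×10^-12·2) = 1.14 N/C.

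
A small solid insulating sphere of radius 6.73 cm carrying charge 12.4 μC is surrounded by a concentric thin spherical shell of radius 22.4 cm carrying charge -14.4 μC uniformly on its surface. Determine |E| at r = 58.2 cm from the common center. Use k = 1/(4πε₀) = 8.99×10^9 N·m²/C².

|E| = 5.31×10^4 V/m

By spherical symmetry E is radial; choose a Gaussian sphere of radius r = 58.2 cm (r > 22.4 cm, enclosing both).
Q_enc = (12.4 μC) + (-14.4 μC) = -2.00×10^-6 C.
Applying ∮E·dA = Q_enc/ε₀ with Φ = E(4πr²):
E = k|Q_enc|/r² = (8.99×10^9)(2.00×10^-6)/(0.582)² = 5.31×10^4 N/C.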